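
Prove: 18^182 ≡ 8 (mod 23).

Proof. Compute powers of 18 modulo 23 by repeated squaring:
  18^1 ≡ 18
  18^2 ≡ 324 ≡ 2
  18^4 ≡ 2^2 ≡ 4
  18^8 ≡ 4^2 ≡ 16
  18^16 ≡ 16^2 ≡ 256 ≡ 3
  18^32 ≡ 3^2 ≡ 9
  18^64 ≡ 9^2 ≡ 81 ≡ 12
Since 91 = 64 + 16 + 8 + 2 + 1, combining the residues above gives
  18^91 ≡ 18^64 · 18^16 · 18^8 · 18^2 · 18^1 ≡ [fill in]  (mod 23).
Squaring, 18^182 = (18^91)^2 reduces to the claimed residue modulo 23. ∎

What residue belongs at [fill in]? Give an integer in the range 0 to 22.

Multiply the listed residues: 12 · 3 · 16 · 2 · 18 = 36 → 576 → 1152 → 20736.
Reducing modulo 23: 20736 = 901·23 + 13, so 18^91 ≡ 13.

13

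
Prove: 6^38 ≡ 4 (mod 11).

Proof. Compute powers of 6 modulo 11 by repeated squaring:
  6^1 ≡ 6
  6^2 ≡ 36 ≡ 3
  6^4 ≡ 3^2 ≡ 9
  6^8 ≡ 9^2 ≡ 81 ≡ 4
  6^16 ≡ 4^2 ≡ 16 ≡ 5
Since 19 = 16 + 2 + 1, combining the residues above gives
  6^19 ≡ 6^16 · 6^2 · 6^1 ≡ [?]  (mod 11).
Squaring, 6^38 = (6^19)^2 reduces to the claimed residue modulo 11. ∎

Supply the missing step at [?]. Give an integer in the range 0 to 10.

2

Multiply the listed residues: 5 · 3 · 6 = 15 → 90.
Reducing modulo 11: 90 = 8·11 + 2, so 6^19 ≡ 2.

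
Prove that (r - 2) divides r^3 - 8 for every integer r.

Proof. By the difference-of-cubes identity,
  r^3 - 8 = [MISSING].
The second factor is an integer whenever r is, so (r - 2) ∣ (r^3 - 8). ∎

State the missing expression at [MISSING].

(r - 2)(r^2 + 2r + 4)

Polynomial division of r^3 - 8 by r - 2 leaves remainder 0 and quotient r^2 + 2r + 4.
Hence r^3 - 8 = (r - 2)(r^2 + 2r + 4).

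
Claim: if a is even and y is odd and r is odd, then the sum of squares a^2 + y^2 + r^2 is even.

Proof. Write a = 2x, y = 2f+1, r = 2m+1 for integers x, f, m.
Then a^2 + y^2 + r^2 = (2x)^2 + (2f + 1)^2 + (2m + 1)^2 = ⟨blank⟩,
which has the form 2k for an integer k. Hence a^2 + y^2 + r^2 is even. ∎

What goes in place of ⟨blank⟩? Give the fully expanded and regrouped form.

Expanding: (2x)^2 + (2f + 1)^2 + (2m + 1)^2 = 4f^2 + 4f + 4m^2 + 4m + 4x^2 + 2.
Every term is even; pulling out the factor of 2 gives 2(2f^2 + 2f + 2m^2 + 2m + 2x^2 + 1).

2(2f^2 + 2f + 2m^2 + 2m + 2x^2 + 1)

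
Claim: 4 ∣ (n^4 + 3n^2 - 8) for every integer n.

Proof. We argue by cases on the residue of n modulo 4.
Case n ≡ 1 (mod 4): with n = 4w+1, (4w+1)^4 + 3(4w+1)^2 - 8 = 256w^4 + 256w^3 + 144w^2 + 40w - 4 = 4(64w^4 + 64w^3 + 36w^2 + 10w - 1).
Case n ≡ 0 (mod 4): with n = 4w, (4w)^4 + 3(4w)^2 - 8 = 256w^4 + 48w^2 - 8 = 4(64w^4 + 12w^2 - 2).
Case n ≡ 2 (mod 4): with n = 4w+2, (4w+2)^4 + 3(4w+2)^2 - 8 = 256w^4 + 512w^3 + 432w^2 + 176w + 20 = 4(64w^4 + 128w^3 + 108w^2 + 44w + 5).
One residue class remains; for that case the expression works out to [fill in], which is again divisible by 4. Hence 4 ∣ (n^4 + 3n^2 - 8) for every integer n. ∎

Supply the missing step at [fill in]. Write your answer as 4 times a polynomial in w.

4(64w^4 + 192w^3 + 228w^2 + 126w + 25)

Only n ≡ 3 (mod 4) is unaccounted for. Put n = 4w+3:
(4w+3)^4 + 3(4w+3)^2 - 8 expands to 256w^4 + 768w^3 + 912w^2 + 504w + 100,
and factoring out 4 leaves 4(64w^4 + 192w^3 + 228w^2 + 126w + 25).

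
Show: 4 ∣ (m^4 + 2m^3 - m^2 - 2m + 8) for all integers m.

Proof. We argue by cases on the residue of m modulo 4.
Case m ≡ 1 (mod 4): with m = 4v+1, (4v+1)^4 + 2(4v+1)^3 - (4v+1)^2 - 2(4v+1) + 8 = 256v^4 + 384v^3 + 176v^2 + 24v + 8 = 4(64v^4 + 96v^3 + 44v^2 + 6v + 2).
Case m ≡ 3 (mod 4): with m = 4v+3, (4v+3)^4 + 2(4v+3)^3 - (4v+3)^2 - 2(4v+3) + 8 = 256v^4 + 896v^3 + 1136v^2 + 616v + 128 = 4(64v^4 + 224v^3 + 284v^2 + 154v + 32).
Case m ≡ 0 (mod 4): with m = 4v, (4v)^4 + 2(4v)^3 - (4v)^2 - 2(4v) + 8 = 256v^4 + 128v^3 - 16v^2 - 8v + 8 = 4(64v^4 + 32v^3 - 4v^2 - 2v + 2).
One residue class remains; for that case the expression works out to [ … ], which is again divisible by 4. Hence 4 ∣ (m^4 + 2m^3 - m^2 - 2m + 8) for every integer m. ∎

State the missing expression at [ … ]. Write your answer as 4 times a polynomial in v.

The residues treated are {1, 3, 0}, so the missing case is m ≡ 2 (mod 4); write m = 4v+2.
Then (4v+2)^4 + 2(4v+2)^3 - (4v+2)^2 - 2(4v+2) + 8 = 256v^4 + 640v^3 + 560v^2 + 200v + 32 = 4(64v^4 + 160v^3 + 140v^2 + 50v + 8).

4(64v^4 + 160v^3 + 140v^2 + 50v + 8)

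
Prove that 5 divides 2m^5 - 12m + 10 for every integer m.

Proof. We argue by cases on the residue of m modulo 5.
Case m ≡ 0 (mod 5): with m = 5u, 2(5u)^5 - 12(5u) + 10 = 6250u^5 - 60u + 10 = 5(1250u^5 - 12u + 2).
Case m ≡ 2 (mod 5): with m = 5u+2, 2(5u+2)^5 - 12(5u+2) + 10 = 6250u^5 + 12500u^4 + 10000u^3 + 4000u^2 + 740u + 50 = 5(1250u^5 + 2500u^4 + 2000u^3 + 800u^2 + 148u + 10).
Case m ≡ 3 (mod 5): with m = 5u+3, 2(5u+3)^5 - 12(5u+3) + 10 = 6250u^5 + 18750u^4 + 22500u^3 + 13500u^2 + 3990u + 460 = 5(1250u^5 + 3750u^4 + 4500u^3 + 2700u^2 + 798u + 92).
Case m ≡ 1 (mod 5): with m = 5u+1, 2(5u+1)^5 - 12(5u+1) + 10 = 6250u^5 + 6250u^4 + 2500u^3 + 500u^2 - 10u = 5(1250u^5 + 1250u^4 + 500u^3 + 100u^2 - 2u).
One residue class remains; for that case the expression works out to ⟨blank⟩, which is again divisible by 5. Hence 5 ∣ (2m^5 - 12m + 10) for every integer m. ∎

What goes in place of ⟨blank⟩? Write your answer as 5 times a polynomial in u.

5(1250u^5 + 5000u^4 + 8000u^3 + 6400u^2 + 2548u + 402)

The residues treated are {0, 2, 3, 1}, so the missing case is m ≡ 4 (mod 5); write m = 5u+4.
Then 2(5u+4)^5 - 12(5u+4) + 10 = 6250u^5 + 25000u^4 + 40000u^3 + 32000u^2 + 12740u + 2010 = 5(1250u^5 + 5000u^4 + 8000u^3 + 6400u^2 + 2548u + 402).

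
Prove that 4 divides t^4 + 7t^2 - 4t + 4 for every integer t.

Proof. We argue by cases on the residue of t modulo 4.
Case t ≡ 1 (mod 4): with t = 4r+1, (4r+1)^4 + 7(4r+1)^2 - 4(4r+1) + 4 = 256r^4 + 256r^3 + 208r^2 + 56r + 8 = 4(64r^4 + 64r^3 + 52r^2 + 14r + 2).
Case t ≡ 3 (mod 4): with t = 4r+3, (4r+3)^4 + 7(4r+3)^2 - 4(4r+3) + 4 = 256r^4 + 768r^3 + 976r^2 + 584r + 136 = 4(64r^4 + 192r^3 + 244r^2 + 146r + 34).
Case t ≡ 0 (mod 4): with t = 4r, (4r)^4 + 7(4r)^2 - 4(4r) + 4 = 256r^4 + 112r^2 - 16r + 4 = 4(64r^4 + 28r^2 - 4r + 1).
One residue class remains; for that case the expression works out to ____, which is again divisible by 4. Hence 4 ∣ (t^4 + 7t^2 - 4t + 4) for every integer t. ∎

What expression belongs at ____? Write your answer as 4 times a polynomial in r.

4(64r^4 + 128r^3 + 124r^2 + 56r + 10)

Only t ≡ 2 (mod 4) is unaccounted for. Put t = 4r+2:
(4r+2)^4 + 7(4r+2)^2 - 4(4r+2) + 4 expands to 256r^4 + 512r^3 + 496r^2 + 224r + 40,
and factoring out 4 leaves 4(64r^4 + 128r^3 + 124r^2 + 56r + 10).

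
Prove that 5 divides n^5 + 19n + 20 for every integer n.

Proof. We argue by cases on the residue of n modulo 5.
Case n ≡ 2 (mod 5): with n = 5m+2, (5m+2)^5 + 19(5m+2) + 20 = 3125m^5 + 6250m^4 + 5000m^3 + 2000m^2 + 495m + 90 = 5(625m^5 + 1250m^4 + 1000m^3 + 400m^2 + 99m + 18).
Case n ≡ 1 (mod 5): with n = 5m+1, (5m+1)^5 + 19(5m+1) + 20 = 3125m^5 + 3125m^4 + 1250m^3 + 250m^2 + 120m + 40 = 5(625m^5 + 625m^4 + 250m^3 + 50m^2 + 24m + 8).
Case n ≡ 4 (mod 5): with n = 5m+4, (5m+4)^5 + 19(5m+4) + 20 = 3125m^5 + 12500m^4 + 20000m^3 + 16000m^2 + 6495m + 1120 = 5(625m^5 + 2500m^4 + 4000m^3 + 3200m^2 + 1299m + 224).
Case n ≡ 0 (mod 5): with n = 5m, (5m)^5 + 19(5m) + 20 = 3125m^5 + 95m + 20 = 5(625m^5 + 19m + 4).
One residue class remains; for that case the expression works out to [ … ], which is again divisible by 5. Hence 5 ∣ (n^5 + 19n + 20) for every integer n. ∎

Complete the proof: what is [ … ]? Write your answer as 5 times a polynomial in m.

Only n ≡ 3 (mod 5) is unaccounted for. Put n = 5m+3:
(5m+3)^5 + 19(5m+3) + 20 expands to 3125m^5 + 9375m^4 + 11250m^3 + 6750m^2 + 2120m + 320,
and factoring out 5 leaves 5(625m^5 + 1875m^4 + 2250m^3 + 1350m^2 + 424m + 64).

5(625m^5 + 1875m^4 + 2250m^3 + 1350m^2 + 424m + 64)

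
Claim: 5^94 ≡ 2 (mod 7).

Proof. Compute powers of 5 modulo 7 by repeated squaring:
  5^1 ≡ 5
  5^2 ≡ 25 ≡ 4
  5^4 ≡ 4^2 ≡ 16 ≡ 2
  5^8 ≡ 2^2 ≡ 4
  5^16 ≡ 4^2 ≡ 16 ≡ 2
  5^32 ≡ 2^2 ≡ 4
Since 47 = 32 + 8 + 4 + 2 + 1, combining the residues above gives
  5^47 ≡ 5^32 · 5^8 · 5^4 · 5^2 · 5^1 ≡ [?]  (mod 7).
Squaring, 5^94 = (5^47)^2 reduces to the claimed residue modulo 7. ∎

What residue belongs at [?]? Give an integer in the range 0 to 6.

5^32 · 5^8 · 5^4 · 5^2 · 5^1 ≡ 4 · 4 · 2 · 4 · 5 = 640.
640 mod 7 = 3, so 5^47 ≡ 3 (mod 7).

3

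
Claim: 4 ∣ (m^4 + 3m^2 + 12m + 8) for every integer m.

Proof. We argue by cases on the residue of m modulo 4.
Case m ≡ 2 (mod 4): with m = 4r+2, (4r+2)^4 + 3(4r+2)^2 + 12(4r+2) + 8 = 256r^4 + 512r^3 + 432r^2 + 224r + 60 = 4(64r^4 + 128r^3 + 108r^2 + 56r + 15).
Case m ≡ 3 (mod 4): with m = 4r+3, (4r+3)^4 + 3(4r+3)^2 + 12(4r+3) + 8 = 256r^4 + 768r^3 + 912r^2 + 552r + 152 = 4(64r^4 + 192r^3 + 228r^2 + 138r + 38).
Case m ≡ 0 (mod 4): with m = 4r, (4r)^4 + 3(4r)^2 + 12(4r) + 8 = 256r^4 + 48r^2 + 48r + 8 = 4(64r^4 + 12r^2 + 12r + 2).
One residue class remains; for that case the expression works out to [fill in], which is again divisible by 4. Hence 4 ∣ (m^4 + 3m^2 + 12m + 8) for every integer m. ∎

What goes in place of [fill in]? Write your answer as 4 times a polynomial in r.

The residues treated are {2, 3, 0}, so the missing case is m ≡ 1 (mod 4); write m = 4r+1.
Then (4r+1)^4 + 3(4r+1)^2 + 12(4r+1) + 8 = 256r^4 + 256r^3 + 144r^2 + 88r + 24 = 4(64r^4 + 64r^3 + 36r^2 + 22r + 6).

4(64r^4 + 64r^3 + 36r^2 + 22r + 6)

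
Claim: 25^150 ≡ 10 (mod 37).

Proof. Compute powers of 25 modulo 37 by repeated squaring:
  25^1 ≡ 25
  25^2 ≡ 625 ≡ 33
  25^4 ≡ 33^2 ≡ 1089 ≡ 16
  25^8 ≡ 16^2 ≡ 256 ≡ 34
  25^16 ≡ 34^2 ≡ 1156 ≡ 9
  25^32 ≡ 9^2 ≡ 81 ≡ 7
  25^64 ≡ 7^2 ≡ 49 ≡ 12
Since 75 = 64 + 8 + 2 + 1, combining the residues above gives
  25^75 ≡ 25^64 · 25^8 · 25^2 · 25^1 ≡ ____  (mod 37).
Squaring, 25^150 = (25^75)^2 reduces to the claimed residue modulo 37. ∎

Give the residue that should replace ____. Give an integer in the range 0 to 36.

Multiply the listed residues: 12 · 34 · 33 · 25 = 408 → 13464 → 336600.
Reducing modulo 37: 336600 = 9097·37 + 11, so 25^75 ≡ 11.

11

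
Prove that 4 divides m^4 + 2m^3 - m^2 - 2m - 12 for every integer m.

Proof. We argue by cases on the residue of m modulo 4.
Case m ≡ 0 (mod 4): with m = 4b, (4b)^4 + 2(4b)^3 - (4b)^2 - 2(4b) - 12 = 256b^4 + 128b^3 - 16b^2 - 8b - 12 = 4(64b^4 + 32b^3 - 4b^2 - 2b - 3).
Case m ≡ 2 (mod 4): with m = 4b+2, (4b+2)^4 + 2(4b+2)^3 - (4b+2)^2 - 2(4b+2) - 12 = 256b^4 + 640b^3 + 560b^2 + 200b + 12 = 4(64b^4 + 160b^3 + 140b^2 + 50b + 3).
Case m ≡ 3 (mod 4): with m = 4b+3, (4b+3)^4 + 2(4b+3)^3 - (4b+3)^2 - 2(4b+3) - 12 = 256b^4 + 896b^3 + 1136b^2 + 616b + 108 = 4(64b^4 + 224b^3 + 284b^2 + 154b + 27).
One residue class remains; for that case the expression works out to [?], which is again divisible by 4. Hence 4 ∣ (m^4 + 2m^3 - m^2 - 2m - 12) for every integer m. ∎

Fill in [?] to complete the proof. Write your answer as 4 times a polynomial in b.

The residues treated are {0, 2, 3}, so the missing case is m ≡ 1 (mod 4); write m = 4b+1.
Then (4b+1)^4 + 2(4b+1)^3 - (4b+1)^2 - 2(4b+1) - 12 = 256b^4 + 384b^3 + 176b^2 + 24b - 12 = 4(64b^4 + 96b^3 + 44b^2 + 6b - 3).

4(64b^4 + 96b^3 + 44b^2 + 6b - 3)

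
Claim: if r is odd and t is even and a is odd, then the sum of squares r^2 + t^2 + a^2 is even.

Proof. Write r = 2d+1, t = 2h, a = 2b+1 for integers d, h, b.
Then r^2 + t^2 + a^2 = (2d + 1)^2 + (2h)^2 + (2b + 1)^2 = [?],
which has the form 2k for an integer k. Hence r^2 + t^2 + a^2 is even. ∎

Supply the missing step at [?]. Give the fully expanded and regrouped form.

(2d + 1)^2 + (2h)^2 + (2b + 1)^2 = 4b^2 + 4b + 4d^2 + 4d + 4h^2 + 2
= 2(2b^2 + 2b + 2d^2 + 2d + 2h^2 + 1).
Since 2b^2 + 2b + 2d^2 + 2d + 2h^2 + 1 is an integer, the sum of squares is of the form 2k for an integer k.

2(2b^2 + 2b + 2d^2 + 2d + 2h^2 + 1)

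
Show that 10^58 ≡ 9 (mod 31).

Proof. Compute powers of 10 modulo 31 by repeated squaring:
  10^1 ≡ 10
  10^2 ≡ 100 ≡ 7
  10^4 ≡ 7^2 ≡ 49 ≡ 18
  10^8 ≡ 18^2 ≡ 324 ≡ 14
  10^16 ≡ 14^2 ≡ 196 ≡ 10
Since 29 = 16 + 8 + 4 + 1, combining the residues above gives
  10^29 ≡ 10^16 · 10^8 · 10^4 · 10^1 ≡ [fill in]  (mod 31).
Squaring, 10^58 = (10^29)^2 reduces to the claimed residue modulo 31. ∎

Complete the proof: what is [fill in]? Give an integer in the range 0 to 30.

28

10^16 · 10^8 · 10^4 · 10^1 ≡ 10 · 14 · 18 · 10 = 25200.
25200 mod 31 = 28, so 10^29 ≡ 28 (mod 31).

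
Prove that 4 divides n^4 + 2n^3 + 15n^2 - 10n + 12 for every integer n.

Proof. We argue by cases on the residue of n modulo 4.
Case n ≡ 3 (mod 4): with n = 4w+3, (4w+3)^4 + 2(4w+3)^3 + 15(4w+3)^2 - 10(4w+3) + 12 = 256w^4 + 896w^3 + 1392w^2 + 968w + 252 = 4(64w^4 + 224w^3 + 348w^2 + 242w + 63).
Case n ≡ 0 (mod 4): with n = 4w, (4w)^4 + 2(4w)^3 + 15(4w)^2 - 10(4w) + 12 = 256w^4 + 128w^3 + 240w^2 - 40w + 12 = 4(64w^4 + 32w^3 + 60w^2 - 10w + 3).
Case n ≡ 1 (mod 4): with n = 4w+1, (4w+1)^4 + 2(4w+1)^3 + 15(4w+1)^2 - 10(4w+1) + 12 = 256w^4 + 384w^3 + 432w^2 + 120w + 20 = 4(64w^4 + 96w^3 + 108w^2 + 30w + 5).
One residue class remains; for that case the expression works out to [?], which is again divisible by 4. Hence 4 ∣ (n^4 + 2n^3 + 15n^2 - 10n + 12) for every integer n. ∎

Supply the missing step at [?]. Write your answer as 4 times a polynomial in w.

The residues treated are {3, 0, 1}, so the missing case is n ≡ 2 (mod 4); write n = 4w+2.
Then (4w+2)^4 + 2(4w+2)^3 + 15(4w+2)^2 - 10(4w+2) + 12 = 256w^4 + 640w^3 + 816w^2 + 424w + 84 = 4(64w^4 + 160w^3 + 204w^2 + 106w + 21).

4(64w^4 + 160w^3 + 204w^2 + 106w + 21)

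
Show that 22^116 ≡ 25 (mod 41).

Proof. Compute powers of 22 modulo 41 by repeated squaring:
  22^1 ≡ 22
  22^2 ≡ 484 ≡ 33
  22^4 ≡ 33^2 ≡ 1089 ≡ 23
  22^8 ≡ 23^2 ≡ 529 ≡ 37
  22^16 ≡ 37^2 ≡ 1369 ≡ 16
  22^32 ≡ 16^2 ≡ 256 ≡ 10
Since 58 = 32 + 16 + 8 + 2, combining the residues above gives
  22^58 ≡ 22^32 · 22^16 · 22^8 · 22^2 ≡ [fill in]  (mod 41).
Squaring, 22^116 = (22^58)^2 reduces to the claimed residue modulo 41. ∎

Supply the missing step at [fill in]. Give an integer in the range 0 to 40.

Multiply the listed residues: 10 · 16 · 37 · 33 = 160 → 5920 → 195360.
Reducing modulo 41: 195360 = 4764·41 + 36, so 22^58 ≡ 36.

36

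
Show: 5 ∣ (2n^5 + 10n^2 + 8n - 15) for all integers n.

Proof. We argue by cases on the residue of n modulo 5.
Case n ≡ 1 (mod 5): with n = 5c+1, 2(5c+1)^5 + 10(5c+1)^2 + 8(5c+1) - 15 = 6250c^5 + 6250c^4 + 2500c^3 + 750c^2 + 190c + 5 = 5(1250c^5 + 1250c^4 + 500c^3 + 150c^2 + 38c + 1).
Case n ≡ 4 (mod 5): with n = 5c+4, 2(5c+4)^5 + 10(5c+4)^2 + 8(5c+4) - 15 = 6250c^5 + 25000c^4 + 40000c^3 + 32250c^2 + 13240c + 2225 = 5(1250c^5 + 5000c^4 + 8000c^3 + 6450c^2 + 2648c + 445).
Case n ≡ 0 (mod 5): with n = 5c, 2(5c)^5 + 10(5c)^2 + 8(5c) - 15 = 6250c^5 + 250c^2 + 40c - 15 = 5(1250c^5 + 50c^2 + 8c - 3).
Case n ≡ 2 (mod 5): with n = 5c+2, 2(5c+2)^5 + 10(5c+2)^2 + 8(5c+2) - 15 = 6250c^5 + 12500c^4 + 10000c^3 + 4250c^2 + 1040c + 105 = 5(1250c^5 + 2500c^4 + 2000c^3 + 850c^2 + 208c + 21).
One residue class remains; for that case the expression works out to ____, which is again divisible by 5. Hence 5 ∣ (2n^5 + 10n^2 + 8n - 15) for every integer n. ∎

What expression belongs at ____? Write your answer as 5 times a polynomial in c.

The residues treated are {1, 4, 0, 2}, so the missing case is n ≡ 3 (mod 5); write n = 5c+3.
Then 2(5c+3)^5 + 10(5c+3)^2 + 8(5c+3) - 15 = 6250c^5 + 18750c^4 + 22500c^3 + 13750c^2 + 4390c + 585 = 5(1250c^5 + 3750c^4 + 4500c^3 + 2750c^2 + 878c + 117).

5(1250c^5 + 3750c^4 + 4500c^3 + 2750c^2 + 878c + 117)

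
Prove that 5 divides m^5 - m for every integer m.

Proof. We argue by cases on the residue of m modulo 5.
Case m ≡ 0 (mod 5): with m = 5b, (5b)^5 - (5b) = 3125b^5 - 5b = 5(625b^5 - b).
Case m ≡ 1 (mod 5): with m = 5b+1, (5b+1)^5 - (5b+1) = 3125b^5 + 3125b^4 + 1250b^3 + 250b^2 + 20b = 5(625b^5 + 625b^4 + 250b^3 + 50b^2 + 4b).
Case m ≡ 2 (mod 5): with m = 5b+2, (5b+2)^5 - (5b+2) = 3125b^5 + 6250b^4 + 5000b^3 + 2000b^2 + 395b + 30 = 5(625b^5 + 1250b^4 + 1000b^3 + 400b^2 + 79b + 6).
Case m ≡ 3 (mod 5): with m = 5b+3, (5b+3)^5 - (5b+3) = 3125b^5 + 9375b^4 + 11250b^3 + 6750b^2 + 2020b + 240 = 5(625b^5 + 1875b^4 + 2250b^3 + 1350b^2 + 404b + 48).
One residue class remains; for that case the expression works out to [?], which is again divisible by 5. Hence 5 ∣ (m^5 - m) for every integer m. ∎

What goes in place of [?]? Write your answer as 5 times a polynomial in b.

5(625b^5 + 2500b^4 + 4000b^3 + 3200b^2 + 1279b + 204)

The residues treated are {0, 1, 2, 3}, so the missing case is m ≡ 4 (mod 5); write m = 5b+4.
Then (5b+4)^5 - (5b+4) = 3125b^5 + 12500b^4 + 20000b^3 + 16000b^2 + 6395b + 1020 = 5(625b^5 + 2500b^4 + 4000b^3 + 3200b^2 + 1279b + 204).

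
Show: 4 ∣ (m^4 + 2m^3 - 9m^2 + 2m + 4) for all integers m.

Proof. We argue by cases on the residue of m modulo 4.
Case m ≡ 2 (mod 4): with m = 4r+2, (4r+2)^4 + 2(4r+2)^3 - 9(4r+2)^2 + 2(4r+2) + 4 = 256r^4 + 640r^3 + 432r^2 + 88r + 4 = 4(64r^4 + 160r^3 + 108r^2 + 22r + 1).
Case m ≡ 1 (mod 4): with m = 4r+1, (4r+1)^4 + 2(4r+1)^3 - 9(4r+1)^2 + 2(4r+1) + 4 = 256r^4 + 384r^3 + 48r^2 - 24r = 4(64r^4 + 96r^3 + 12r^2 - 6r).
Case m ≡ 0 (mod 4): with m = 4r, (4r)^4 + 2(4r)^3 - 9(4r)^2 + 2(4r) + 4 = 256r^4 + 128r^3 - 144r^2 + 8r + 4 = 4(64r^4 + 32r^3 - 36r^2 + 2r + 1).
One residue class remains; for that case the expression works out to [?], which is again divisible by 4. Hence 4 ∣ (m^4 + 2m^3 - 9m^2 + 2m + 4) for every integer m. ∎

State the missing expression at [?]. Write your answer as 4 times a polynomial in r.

4(64r^4 + 224r^3 + 252r^2 + 110r + 16)

Only m ≡ 3 (mod 4) is unaccounted for. Put m = 4r+3:
(4r+3)^4 + 2(4r+3)^3 - 9(4r+3)^2 + 2(4r+3) + 4 expands to 256r^4 + 896r^3 + 1008r^2 + 440r + 64,
and factoring out 4 leaves 4(64r^4 + 224r^3 + 252r^2 + 110r + 16).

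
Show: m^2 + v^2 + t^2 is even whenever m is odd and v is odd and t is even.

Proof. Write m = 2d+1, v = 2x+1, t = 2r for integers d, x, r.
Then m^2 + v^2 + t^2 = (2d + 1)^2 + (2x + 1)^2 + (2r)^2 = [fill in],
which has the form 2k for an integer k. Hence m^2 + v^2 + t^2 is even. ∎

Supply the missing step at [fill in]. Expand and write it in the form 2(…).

(2d + 1)^2 + (2x + 1)^2 + (2r)^2 = 4d^2 + 4d + 4r^2 + 4x^2 + 4x + 2
= 2(2d^2 + 2d + 2r^2 + 2x^2 + 2x + 1).
Since 2d^2 + 2d + 2r^2 + 2x^2 + 2x + 1 is an integer, the sum of squares is of the form 2k for an integer k.

2(2d^2 + 2d + 2r^2 + 2x^2 + 2x + 1)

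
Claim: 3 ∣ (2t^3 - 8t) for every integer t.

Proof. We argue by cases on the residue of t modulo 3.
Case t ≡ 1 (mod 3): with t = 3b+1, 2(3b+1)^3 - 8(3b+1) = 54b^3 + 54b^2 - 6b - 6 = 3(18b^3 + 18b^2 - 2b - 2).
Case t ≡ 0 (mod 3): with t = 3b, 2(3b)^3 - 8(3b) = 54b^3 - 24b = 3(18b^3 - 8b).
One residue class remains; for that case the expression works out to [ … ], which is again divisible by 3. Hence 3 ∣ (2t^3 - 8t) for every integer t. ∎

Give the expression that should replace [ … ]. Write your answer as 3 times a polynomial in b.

The residues treated are {1, 0}, so the missing case is t ≡ 2 (mod 3); write t = 3b+2.
Then 2(3b+2)^3 - 8(3b+2) = 54b^3 + 108b^2 + 48b = 3(18b^3 + 36b^2 + 16b).

3(18b^3 + 36b^2 + 16b)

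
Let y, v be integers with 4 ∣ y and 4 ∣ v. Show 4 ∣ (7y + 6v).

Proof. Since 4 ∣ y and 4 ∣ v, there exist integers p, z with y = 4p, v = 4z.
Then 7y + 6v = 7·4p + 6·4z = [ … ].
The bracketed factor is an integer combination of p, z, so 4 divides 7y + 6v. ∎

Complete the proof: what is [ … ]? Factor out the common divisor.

Pull the common 4 out of every term: 7·4p + 6·4z = 4(7p + 6z).
7p + 6z is an integer, which exhibits the divisibility.

4(7p + 6z)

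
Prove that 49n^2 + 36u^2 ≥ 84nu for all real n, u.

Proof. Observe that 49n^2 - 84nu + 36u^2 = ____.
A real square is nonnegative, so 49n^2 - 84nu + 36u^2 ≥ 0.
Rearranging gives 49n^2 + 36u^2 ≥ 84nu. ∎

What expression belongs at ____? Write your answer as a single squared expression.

(7n - 6u)^2

49n^2 - 84nu + 36u^2 is a perfect-square trinomial: the outer terms are (7n)^2 and (6u)^2, and the cross term is -2·7n·6u.
So 49n^2 - 84nu + 36u^2 = (7n - 6u)^2 ≥ 0.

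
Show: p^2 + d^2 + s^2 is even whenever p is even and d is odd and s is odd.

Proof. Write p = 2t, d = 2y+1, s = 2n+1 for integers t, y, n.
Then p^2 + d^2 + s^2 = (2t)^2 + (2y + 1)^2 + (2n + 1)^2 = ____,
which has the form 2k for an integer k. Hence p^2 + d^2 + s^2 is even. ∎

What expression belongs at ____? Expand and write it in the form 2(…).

2(2n^2 + 2n + 2t^2 + 2y^2 + 2y + 1)

(2t)^2 + (2y + 1)^2 + (2n + 1)^2 = 4n^2 + 4n + 4t^2 + 4y^2 + 4y + 2
= 2(2n^2 + 2n + 2t^2 + 2y^2 + 2y + 1).
Since 2n^2 + 2n + 2t^2 + 2y^2 + 2y + 1 is an integer, the sum of squares is of the form 2k for an integer k.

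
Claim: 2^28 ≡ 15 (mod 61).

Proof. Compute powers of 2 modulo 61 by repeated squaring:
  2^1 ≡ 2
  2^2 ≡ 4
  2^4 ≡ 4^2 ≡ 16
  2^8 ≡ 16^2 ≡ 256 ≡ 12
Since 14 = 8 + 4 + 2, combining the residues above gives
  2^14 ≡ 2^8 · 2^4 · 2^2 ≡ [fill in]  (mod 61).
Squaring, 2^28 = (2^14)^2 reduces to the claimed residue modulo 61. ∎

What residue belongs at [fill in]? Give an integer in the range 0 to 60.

Multiply the listed residues: 12 · 16 · 4 = 192 → 768.
Reducing modulo 61: 768 = 12·61 + 36, so 2^14 ≡ 36.

36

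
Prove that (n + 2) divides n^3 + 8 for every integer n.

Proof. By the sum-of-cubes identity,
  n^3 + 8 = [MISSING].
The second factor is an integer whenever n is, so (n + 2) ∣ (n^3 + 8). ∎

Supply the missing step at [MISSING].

(n + 2)(n^2 - 2n + 4)

Polynomial division of n^3 + 8 by n + 2 leaves remainder 0 and quotient n^2 - 2n + 4.
Hence n^3 + 8 = (n + 2)(n^2 - 2n + 4).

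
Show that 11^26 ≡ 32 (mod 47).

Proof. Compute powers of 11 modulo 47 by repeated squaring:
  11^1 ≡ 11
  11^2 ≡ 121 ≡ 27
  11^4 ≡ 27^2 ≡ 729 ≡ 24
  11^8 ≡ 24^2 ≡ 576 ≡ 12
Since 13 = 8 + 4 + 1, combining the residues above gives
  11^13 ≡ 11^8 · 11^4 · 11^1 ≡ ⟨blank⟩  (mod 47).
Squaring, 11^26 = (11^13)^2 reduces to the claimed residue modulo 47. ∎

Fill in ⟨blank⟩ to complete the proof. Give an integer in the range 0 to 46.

19

Multiply the listed residues: 12 · 24 · 11 = 288 → 3168.
Reducing modulo 47: 3168 = 67·47 + 19, so 11^13 ≡ 19.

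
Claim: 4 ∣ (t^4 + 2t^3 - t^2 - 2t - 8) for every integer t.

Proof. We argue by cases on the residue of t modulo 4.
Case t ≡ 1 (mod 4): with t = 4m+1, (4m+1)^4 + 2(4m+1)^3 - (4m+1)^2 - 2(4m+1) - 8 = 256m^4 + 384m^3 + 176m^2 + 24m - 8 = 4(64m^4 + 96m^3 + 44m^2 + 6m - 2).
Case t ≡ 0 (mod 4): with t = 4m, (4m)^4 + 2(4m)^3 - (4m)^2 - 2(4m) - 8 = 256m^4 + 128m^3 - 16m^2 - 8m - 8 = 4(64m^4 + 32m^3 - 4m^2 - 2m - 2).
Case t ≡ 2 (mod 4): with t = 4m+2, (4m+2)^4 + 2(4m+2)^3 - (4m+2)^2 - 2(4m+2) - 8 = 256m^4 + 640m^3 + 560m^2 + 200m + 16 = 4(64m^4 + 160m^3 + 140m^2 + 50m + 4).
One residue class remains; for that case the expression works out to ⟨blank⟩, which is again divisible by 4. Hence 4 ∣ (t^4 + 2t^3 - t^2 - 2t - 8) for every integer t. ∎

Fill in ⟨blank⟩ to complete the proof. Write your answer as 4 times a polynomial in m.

The residues treated are {1, 0, 2}, so the missing case is t ≡ 3 (mod 4); write t = 4m+3.
Then (4m+3)^4 + 2(4m+3)^3 - (4m+3)^2 - 2(4m+3) - 8 = 256m^4 + 896m^3 + 1136m^2 + 616m + 112 = 4(64m^4 + 224m^3 + 284m^2 + 154m + 28).

4(64m^4 + 224m^3 + 284m^2 + 154m + 28)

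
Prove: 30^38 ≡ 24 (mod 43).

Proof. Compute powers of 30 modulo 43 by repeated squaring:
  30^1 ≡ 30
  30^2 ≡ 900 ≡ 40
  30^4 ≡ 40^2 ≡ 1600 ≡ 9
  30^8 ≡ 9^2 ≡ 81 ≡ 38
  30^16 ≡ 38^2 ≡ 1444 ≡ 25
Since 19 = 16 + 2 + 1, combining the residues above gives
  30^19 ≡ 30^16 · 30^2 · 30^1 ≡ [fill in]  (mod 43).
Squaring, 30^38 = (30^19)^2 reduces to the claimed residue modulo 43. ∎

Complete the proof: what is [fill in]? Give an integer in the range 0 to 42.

29

Multiply the listed residues: 25 · 40 · 30 = 1000 → 30000.
Reducing modulo 43: 30000 = 697·43 + 29, so 30^19 ≡ 29.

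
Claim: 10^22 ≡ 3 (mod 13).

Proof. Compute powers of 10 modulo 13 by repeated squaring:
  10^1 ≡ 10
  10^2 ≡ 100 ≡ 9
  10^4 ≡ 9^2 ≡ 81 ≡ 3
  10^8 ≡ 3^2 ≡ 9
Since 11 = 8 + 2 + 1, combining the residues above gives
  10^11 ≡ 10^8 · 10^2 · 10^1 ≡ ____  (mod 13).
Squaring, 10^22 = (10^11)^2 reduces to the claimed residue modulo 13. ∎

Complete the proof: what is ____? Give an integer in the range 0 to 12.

4

10^8 · 10^2 · 10^1 ≡ 9 · 9 · 10 = 810.
810 mod 13 = 4, so 10^11 ≡ 4 (mod 13).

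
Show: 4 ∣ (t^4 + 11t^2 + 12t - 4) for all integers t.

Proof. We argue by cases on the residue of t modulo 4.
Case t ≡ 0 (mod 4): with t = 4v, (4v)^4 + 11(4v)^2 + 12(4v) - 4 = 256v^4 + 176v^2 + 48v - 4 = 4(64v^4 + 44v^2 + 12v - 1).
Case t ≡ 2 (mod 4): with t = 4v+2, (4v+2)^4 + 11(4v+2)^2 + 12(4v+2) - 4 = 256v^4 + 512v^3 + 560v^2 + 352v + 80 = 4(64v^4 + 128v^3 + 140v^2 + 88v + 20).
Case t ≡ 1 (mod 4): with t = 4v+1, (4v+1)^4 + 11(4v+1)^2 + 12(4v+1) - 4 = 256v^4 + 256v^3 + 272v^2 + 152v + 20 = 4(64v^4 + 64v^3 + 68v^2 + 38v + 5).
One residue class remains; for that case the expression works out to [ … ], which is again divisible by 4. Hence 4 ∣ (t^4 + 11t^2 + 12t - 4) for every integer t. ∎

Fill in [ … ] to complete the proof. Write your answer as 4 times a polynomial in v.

4(64v^4 + 192v^3 + 260v^2 + 186v + 53)

Only t ≡ 3 (mod 4) is unaccounted for. Put t = 4v+3:
(4v+3)^4 + 11(4v+3)^2 + 12(4v+3) - 4 expands to 256v^4 + 768v^3 + 1040v^2 + 744v + 212,
and factoring out 4 leaves 4(64v^4 + 192v^3 + 260v^2 + 186v + 53).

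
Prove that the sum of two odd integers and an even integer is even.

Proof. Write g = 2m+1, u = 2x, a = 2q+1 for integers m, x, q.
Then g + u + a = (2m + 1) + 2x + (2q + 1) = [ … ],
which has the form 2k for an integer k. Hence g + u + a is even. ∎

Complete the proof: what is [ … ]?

2(m + q + x + 1)

(2m + 1) + 2x + (2q + 1) = 2m + 2q + 2x + 2
= 2(m + q + x + 1).
Since m + q + x + 1 is an integer, the sum is of the form 2k for an integer k.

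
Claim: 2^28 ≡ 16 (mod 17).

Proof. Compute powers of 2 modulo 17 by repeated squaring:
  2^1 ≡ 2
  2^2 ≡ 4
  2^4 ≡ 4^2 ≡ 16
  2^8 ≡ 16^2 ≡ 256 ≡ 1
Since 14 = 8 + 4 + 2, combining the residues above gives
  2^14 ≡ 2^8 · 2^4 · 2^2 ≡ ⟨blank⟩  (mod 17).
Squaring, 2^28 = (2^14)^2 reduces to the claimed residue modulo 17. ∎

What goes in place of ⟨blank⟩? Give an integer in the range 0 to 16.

13

Multiply the listed residues: 1 · 16 · 4 = 16 → 64.
Reducing modulo 17: 64 = 3·17 + 13, so 2^14 ≡ 13.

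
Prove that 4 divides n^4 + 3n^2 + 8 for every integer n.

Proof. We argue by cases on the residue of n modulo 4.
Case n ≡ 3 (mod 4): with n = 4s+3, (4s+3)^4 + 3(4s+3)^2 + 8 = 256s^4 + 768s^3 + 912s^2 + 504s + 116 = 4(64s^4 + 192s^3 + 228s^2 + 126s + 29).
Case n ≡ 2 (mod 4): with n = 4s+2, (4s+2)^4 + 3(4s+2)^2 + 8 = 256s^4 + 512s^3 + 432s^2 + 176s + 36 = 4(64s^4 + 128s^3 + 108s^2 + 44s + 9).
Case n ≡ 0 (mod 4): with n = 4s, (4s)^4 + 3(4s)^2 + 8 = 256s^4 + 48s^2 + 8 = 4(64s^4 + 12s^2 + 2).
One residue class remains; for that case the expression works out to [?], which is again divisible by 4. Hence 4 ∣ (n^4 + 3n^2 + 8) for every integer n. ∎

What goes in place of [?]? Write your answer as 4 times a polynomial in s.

The residues treated are {3, 2, 0}, so the missing case is n ≡ 1 (mod 4); write n = 4s+1.
Then (4s+1)^4 + 3(4s+1)^2 + 8 = 256s^4 + 256s^3 + 144s^2 + 40s + 12 = 4(64s^4 + 64s^3 + 36s^2 + 10s + 3).

4(64s^4 + 64s^3 + 36s^2 + 10s + 3)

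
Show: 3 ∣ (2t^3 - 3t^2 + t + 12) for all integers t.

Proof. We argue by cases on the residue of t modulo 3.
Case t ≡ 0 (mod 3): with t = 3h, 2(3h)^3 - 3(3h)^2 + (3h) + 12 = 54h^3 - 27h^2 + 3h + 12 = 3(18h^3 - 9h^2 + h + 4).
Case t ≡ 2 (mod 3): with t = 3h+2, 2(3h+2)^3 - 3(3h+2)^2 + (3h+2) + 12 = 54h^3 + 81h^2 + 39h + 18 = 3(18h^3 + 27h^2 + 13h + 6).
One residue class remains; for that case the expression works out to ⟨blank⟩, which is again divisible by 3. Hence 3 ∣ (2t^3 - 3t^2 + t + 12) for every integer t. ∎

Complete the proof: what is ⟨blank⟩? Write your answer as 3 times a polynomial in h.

3(18h^3 + 9h^2 + h + 4)

The residues treated are {0, 2}, so the missing case is t ≡ 1 (mod 3); write t = 3h+1.
Then 2(3h+1)^3 - 3(3h+1)^2 + (3h+1) + 12 = 54h^3 + 27h^2 + 3h + 12 = 3(18h^3 + 9h^2 + h + 4).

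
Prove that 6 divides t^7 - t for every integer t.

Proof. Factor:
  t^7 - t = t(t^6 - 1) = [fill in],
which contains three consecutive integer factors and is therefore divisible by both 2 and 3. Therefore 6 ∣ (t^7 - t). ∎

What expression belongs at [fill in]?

(t - 1)t(t + 1)(t^4 + t^2 + 1)

t^6 - 1 = (t^2 - 1)(t^4 + t^2 + 1), and t^2 - 1 = (t-1)(t+1).
So t(t^6 - 1) = (t - 1)t(t + 1)(t^4 + t^2 + 1).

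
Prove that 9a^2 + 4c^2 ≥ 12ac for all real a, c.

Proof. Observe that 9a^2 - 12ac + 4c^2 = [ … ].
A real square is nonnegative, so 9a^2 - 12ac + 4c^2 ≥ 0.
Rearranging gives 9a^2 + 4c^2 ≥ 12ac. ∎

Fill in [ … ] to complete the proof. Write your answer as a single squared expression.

(3a - 2c)^2

The leading and trailing coefficients are 3^2 and 2^2, and 12 = 2·3·2, so the trinomial is (3a - 2c)^2.
Hence 9a^2 - 12ac + 4c^2 ≥ 0.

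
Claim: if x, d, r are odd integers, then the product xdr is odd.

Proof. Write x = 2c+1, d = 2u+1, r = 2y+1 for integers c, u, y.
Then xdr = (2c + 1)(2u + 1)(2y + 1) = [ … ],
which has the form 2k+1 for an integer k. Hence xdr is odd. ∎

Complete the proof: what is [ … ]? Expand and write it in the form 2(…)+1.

2(4cuy + 2cu + 2cy + c + 2uy + u + y) + 1

(2c + 1)(2u + 1)(2y + 1) = 8cuy + 4cu + 4cy + 2c + 4uy + 2u + 2y + 1
= 2(4cuy + 2cu + 2cy + c + 2uy + u + y) + 1.
Since 4cuy + 2cu + 2cy + c + 2uy + u + y is an integer, the product is of the form 2k+1 for an integer k.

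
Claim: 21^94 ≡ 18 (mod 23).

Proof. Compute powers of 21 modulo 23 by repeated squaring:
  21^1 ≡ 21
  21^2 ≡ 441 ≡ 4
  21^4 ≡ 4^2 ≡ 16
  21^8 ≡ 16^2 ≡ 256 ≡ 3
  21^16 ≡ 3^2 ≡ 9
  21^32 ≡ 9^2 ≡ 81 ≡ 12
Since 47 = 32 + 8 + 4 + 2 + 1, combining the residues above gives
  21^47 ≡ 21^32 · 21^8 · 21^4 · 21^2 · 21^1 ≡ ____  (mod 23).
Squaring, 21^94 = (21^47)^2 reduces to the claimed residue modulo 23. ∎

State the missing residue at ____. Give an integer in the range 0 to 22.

15

Multiply the listed residues: 12 · 3 · 16 · 4 · 21 = 36 → 576 → 2304 → 48384.
Reducing modulo 23: 48384 = 2103·23 + 15, so 21^47 ≡ 15.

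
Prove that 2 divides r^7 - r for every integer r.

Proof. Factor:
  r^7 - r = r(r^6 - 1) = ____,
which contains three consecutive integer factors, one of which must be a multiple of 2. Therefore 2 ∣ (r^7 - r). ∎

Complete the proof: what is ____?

r^6 - 1 = (r^2 - 1)(r^4 + r^2 + 1), and r^2 - 1 = (r-1)(r+1).
So r(r^6 - 1) = (r - 1)r(r + 1)(r^4 + r^2 + 1).

(r - 1)r(r + 1)(r^4 + r^2 + 1)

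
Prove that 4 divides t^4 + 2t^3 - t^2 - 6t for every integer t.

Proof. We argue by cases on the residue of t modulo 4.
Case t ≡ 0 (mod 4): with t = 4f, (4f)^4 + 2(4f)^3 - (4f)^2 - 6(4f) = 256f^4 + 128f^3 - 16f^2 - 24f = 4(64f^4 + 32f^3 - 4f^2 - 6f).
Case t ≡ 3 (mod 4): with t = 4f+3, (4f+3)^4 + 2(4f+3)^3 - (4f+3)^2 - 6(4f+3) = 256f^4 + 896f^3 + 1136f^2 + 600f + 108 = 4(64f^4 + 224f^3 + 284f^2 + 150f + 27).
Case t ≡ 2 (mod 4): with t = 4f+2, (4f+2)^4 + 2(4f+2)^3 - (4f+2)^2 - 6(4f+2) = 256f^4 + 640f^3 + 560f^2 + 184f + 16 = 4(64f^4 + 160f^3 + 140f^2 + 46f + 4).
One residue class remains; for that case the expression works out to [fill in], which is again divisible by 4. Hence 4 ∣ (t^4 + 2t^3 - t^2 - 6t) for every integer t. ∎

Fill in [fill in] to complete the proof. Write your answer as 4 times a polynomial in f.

Only t ≡ 1 (mod 4) is unaccounted for. Put t = 4f+1:
(4f+1)^4 + 2(4f+1)^3 - (4f+1)^2 - 6(4f+1) expands to 256f^4 + 384f^3 + 176f^2 + 8f - 4,
and factoring out 4 leaves 4(64f^4 + 96f^3 + 44f^2 + 2f - 1).

4(64f^4 + 96f^3 + 44f^2 + 2f - 1)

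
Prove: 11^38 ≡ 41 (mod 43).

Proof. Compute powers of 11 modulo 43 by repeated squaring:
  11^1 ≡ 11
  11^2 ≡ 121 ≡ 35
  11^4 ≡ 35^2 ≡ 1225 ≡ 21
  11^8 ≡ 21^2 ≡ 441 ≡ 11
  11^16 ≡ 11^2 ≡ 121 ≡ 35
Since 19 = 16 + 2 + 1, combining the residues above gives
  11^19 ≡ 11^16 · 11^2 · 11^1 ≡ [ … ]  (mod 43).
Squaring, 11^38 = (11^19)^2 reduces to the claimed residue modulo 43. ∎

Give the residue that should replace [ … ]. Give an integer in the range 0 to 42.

16

11^16 · 11^2 · 11^1 ≡ 35 · 35 · 11 = 13475.
13475 mod 43 = 16, so 11^19 ≡ 16 (mod 43).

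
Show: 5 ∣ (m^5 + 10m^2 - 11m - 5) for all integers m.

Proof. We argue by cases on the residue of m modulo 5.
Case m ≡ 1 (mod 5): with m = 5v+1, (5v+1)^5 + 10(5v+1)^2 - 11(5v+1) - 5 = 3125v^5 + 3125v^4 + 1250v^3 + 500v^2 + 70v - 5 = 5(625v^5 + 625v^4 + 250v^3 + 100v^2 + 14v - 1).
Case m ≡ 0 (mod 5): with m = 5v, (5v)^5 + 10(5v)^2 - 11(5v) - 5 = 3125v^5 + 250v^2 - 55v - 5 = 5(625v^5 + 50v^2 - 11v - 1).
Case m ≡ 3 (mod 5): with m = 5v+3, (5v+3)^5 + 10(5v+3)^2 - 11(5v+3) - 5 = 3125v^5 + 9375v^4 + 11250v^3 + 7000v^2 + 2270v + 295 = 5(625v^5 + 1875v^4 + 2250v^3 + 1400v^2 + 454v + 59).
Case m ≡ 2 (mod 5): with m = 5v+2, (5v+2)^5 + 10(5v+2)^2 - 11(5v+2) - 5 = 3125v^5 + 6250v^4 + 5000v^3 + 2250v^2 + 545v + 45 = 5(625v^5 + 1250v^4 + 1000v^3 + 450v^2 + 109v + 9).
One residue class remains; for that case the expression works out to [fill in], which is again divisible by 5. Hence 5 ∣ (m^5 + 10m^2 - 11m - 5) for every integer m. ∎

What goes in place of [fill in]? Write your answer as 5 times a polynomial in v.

5(625v^5 + 2500v^4 + 4000v^3 + 3250v^2 + 1349v + 227)

Only m ≡ 4 (mod 5) is unaccounted for. Put m = 5v+4:
(5v+4)^5 + 10(5v+4)^2 - 11(5v+4) - 5 expands to 3125v^5 + 12500v^4 + 20000v^3 + 16250v^2 + 6745v + 1135,
and factoring out 5 leaves 5(625v^5 + 2500v^4 + 4000v^3 + 3250v^2 + 1349v + 227).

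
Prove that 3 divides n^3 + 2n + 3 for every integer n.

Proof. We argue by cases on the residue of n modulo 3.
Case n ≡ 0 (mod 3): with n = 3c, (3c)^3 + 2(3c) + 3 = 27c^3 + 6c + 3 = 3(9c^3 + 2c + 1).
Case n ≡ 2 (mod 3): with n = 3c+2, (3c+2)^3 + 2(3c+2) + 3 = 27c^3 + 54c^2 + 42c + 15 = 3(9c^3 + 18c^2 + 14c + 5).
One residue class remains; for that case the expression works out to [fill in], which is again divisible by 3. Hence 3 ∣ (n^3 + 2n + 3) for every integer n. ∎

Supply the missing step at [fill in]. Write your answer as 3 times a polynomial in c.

3(9c^3 + 9c^2 + 5c + 2)

Only n ≡ 1 (mod 3) is unaccounted for. Put n = 3c+1:
(3c+1)^3 + 2(3c+1) + 3 expands to 27c^3 + 27c^2 + 15c + 6,
and factoring out 3 leaves 3(9c^3 + 9c^2 + 5c + 2).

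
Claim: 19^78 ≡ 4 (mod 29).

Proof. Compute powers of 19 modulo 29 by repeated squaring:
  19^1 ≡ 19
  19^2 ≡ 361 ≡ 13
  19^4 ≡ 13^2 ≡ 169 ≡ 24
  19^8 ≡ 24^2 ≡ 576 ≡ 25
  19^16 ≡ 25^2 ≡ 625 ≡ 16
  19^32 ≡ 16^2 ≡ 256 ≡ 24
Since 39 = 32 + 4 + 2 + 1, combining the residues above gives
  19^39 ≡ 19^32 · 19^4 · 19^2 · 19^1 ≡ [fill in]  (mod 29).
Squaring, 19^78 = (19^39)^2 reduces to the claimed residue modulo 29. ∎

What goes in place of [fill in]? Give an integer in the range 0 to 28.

27

Multiply the listed residues: 24 · 24 · 13 · 19 = 576 → 7488 → 142272.
Reducing modulo 29: 142272 = 4905·29 + 27, so 19^39 ≡ 27.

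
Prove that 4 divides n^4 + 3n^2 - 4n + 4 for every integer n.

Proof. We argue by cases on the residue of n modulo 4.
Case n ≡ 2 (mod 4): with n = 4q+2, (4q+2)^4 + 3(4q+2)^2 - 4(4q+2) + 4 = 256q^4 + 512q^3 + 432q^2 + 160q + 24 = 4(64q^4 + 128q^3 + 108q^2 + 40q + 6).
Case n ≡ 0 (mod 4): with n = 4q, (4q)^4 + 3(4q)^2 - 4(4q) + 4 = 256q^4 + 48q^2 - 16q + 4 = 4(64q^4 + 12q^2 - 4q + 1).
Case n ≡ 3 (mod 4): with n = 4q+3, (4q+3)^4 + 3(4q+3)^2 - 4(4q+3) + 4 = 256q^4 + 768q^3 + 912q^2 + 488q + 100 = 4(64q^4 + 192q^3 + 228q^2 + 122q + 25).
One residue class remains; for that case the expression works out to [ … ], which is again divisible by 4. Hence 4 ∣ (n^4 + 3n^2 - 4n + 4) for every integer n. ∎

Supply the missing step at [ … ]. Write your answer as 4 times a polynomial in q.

Only n ≡ 1 (mod 4) is unaccounted for. Put n = 4q+1:
(4q+1)^4 + 3(4q+1)^2 - 4(4q+1) + 4 expands to 256q^4 + 256q^3 + 144q^2 + 24q + 4,
and factoring out 4 leaves 4(64q^4 + 64q^3 + 36q^2 + 6q + 1).

4(64q^4 + 64q^3 + 36q^2 + 6q + 1)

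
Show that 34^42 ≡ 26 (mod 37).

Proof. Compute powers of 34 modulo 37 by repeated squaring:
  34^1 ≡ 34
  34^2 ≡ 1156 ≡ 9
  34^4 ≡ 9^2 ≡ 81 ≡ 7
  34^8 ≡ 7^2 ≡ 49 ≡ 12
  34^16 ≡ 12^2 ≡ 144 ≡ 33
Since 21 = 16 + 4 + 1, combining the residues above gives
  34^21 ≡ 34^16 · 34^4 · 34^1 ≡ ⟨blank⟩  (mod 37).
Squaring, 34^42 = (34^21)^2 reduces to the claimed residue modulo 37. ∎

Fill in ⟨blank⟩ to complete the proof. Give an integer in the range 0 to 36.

10

Multiply the listed residues: 33 · 7 · 34 = 231 → 7854.
Reducing modulo 37: 7854 = 212·37 + 10, so 34^21 ≡ 10.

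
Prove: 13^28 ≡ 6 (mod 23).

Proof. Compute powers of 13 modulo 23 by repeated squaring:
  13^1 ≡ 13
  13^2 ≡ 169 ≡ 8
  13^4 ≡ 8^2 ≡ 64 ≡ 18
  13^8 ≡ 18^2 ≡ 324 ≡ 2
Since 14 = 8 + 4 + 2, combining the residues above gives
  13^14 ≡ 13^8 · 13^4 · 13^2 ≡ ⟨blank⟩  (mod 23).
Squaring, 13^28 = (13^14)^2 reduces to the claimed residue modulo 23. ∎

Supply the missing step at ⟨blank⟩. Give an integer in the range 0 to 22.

Multiply the listed residues: 2 · 18 · 8 = 36 → 288.
Reducing modulo 23: 288 = 12·23 + 12, so 13^14 ≡ 12.

12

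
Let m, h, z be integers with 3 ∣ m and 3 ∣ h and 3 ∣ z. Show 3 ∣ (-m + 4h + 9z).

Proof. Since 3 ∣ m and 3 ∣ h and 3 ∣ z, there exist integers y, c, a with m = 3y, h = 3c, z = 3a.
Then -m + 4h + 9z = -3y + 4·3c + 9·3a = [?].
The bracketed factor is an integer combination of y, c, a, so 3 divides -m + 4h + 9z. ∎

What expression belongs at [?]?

Pull the common 3 out of every term: -3y + 4·3c + 9·3a = 3(9a + 4c - y).
9a + 4c - y is an integer, which exhibits the divisibility.

3(9a + 4c - y)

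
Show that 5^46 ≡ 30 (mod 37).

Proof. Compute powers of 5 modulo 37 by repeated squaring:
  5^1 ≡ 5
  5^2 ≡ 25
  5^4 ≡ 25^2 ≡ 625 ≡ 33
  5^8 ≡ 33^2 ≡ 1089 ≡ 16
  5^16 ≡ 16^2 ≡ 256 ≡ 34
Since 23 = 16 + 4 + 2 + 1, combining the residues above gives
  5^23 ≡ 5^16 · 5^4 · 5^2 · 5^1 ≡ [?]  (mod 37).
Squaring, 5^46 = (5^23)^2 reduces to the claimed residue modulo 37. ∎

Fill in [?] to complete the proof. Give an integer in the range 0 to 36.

Multiply the listed residues: 34 · 33 · 25 · 5 = 1122 → 28050 → 140250.
Reducing modulo 37: 140250 = 3790·37 + 20, so 5^23 ≡ 20.

20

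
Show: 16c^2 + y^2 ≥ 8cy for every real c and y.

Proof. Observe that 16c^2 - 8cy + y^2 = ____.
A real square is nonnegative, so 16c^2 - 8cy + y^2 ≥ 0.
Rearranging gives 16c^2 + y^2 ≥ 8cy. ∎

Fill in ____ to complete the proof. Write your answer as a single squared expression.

(4c - y)^2

The leading and trailing coefficients are 4^2 and 1^2, and 8 = 2·4·1, so the trinomial is (4c - y)^2.
Hence 16c^2 - 8cy + y^2 ≥ 0.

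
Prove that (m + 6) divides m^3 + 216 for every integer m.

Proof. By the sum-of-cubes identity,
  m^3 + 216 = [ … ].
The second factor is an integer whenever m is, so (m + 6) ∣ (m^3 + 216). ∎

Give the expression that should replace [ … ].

(m + 6)(m^2 - 6m + 36)

a^3 + b^3 = (a + b)(a^2 - ab + b^2). With a = m, b = 6:
m^3 + 216 = (m + 6)(m^2 - 6m + 36).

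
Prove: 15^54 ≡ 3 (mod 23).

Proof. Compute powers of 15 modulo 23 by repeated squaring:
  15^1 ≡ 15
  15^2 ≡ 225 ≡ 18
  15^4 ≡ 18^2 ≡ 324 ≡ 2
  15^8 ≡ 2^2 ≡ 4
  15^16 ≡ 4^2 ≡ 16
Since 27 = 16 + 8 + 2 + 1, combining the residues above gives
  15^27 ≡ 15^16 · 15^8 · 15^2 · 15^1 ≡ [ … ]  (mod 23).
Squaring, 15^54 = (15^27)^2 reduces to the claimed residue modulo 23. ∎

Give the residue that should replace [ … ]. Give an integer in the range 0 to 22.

15^16 · 15^8 · 15^2 · 15^1 ≡ 16 · 4 · 18 · 15 = 17280.
17280 mod 23 = 7, so 15^27 ≡ 7 (mod 23).

7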